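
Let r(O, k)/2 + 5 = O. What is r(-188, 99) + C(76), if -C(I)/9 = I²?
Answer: -52370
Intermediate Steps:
r(O, k) = -10 + 2*O
C(I) = -9*I²
r(-188, 99) + C(76) = (-10 + 2*(-188)) - 9*76² = (-10 - 376) - 9*5776 = -386 - 51984 = -52370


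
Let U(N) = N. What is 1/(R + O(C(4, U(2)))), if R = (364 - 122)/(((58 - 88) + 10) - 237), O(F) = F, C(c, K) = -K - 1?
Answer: -257/1013 ≈ -0.25370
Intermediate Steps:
C(c, K) = -1 - K
R = -242/257 (R = 242/((-30 + 10) - 237) = 242/(-20 - 237) = 242/(-257) = 242*(-1/257) = -242/257 ≈ -0.94163)
1/(R + O(C(4, U(2)))) = 1/(-242/257 + (-1 - 1*2)) = 1/(-242/257 + (-1 - 2)) = 1/(-242/257 - 3) = 1/(-1013/257) = -257/1013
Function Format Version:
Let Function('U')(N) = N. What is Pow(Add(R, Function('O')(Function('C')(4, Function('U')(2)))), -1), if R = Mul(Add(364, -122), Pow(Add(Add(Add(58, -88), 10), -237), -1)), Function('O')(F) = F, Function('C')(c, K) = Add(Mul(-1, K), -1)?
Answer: Rational(-257, 1013) ≈ -0.25370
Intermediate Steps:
Function('C')(c, K) = Add(-1, Mul(-1, K))
R = Rational(-242, 257) (R = Mul(242, Pow(Add(Add(-30, 10), -237), -1)) = Mul(242, Pow(Add(-20, -237), -1)) = Mul(242, Pow(-257, -1)) = Mul(242, Rational(-1, 257)) = Rational(-242, 257) ≈ -0.94163)
Pow(Add(R, Function('O')(Function('C')(4, Function('U')(2)))), -1) = Pow(Add(Rational(-242, 257), Add(-1, Mul(-1, 2))), -1) = Pow(Add(Rational(-242, 257), Add(-1, -2)), -1) = Pow(Add(Rational(-242, 257), -3), -1) = Pow(Rational(-1013, 257), -1) = Rational(-257, 1013)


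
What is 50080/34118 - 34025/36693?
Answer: 338360245/625945887 ≈ 0.54056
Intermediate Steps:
50080/34118 - 34025/36693 = 50080*(1/34118) - 34025*1/36693 = 25040/17059 - 34025/36693 = 338360245/625945887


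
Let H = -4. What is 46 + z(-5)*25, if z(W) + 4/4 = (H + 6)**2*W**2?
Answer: 2521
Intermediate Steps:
z(W) = -1 + 4*W**2 (z(W) = -1 + (-4 + 6)**2*W**2 = -1 + 2**2*W**2 = -1 + 4*W**2)
46 + z(-5)*25 = 46 + (-1 + 4*(-5)**2)*25 = 46 + (-1 + 4*25)*25 = 46 + (-1 + 100)*25 = 46 + 99*25 = 46 + 2475 = 2521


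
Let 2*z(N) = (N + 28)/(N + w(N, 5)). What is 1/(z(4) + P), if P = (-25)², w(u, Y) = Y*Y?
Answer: 29/18141 ≈ 0.0015986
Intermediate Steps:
w(u, Y) = Y²
P = 625
z(N) = (28 + N)/(2*(25 + N)) (z(N) = ((N + 28)/(N + 5²))/2 = ((28 + N)/(N + 25))/2 = ((28 + N)/(25 + N))/2 = (28 + N)/(2*(25 + N)))
1/(z(4) + P) = 1/((28 + 4)/(2*(25 + 4)) + 625) = 1/((½)*32/29 + 625) = 1/((½)*(1/29)*32 + 625) = 1/(16/29 + 625) = 1/(18141/29) = 29/18141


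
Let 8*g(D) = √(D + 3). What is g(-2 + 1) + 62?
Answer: 62 + √2/8 ≈ 62.177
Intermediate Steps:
g(D) = √(3 + D)/8 (g(D) = √(D + 3)/8 = √(3 + D)/8)
g(-2 + 1) + 62 = √(3 + (-2 + 1))/8 + 62 = √(3 - 1)/8 + 62 = √2/8 + 62 = 62 + √2/8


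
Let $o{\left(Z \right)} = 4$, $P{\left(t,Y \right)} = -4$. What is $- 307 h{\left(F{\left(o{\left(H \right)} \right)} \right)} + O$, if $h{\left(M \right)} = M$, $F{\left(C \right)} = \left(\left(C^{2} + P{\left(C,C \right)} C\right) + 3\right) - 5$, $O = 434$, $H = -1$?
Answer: $1048$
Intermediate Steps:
$F{\left(C \right)} = -2 + C^{2} - 4 C$ ($F{\left(C \right)} = \left(\left(C^{2} - 4 C\right) + 3\right) - 5 = \left(3 + C^{2} - 4 C\right) - 5 = -2 + C^{2} - 4 C$)
$- 307 h{\left(F{\left(o{\left(H \right)} \right)} \right)} + O = - 307 \left(-2 + 4^{2} - 16\right) + 434 = - 307 \left(-2 + 16 - 16\right) + 434 = \left(-307\right) \left(-2\right) + 434 = 614 + 434 = 1048$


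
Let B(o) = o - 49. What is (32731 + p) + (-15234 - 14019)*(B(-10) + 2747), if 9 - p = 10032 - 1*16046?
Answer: -78593310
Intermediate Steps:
B(o) = -49 + o
p = 6023 (p = 9 - (10032 - 1*16046) = 9 - (10032 - 16046) = 9 - 1*(-6014) = 9 + 6014 = 6023)
(32731 + p) + (-15234 - 14019)*(B(-10) + 2747) = (32731 + 6023) + (-15234 - 14019)*((-49 - 10) + 2747) = 38754 - 29253*(-59 + 2747) = 38754 - 29253*2688 = 38754 - 78632064 = -78593310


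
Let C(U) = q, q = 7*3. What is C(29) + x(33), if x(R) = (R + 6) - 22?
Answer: 38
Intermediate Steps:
q = 21
C(U) = 21
x(R) = -16 + R (x(R) = (6 + R) - 22 = -16 + R)
C(29) + x(33) = 21 + (-16 + 33) = 21 + 17 = 38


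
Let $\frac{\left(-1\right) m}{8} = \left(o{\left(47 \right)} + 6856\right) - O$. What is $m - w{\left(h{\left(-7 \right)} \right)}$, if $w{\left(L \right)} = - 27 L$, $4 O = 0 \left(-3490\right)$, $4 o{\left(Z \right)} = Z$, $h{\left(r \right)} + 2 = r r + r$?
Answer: $-53862$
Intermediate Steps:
$h{\left(r \right)} = -2 + r + r^{2}$ ($h{\left(r \right)} = -2 + \left(r r + r\right) = -2 + \left(r^{2} + r\right) = -2 + \left(r + r^{2}\right) = -2 + r + r^{2}$)
$o{\left(Z \right)} = \frac{Z}{4}$
$O = 0$ ($O = \frac{0 \left(-3490\right)}{4} = \frac{1}{4} \cdot 0 = 0$)
$m = -54942$ ($m = - 8 \left(\left(\frac{1}{4} \cdot 47 + 6856\right) - 0\right) = - 8 \left(\left(\frac{47}{4} + 6856\right) + 0\right) = - 8 \left(\frac{27471}{4} + 0\right) = \left(-8\right) \frac{27471}{4} = -54942$)
$m - w{\left(h{\left(-7 \right)} \right)} = -54942 - - 27 \left(-2 - 7 + \left(-7\right)^{2}\right) = -54942 - - 27 \left(-2 - 7 + 49\right) = -54942 - \left(-27\right) 40 = -54942 - -1080 = -54942 + 1080 = -53862$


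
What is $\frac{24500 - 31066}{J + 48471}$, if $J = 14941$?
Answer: $- \frac{3283}{31706} \approx -0.10355$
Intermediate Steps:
$\frac{24500 - 31066}{J + 48471} = \frac{24500 - 31066}{14941 + 48471} = - \frac{6566}{63412} = \left(-6566\right) \frac{1}{63412} = - \frac{3283}{31706}$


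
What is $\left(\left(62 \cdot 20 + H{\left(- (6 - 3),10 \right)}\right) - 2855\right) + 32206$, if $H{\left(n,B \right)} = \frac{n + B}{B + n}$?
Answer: $30592$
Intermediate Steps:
$H{\left(n,B \right)} = 1$ ($H{\left(n,B \right)} = \frac{B + n}{B + n} = 1$)
$\left(\left(62 \cdot 20 + H{\left(- (6 - 3),10 \right)}\right) - 2855\right) + 32206 = \left(\left(62 \cdot 20 + 1\right) - 2855\right) + 32206 = \left(\left(1240 + 1\right) - 2855\right) + 32206 = \left(1241 - 2855\right) + 32206 = -1614 + 32206 = 30592$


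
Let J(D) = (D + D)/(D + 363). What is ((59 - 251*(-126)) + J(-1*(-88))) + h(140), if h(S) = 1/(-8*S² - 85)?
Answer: 203809460344/6432285 ≈ 31685.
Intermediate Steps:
J(D) = 2*D/(363 + D) (J(D) = (2*D)/(363 + D) = 2*D/(363 + D))
h(S) = 1/(-85 - 8*S²)
((59 - 251*(-126)) + J(-1*(-88))) + h(140) = ((59 - 251*(-126)) + 2*(-1*(-88))/(363 - 1*(-88))) - 1/(85 + 8*140²) = ((59 + 31626) + 2*88/(363 + 88)) - 1/(85 + 8*19600) = (31685 + 2*88/451) - 1/(85 + 156800) = (31685 + 2*88*(1/451)) - 1/156885 = (31685 + 16/41) - 1*1/156885 = 1299101/41 - 1/156885 = 203809460344/6432285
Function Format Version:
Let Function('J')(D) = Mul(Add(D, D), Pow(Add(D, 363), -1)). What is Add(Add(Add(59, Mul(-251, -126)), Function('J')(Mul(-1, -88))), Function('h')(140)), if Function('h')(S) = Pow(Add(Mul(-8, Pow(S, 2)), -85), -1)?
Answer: Rational(203809460344, 6432285) ≈ 31685.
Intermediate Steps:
Function('J')(D) = Mul(2, D, Pow(Add(363, D), -1)) (Function('J')(D) = Mul(Mul(2, D), Pow(Add(363, D), -1)) = Mul(2, D, Pow(Add(363, D), -1)))
Function('h')(S) = Pow(Add(-85, Mul(-8, Pow(S, 2))), -1)
Add(Add(Add(59, Mul(-251, -126)), Function('J')(Mul(-1, -88))), Function('h')(140)) = Add(Add(Add(59, Mul(-251, -126)), Mul(2, Mul(-1, -88), Pow(Add(363, Mul(-1, -88)), -1))), Mul(-1, Pow(Add(85, Mul(8, Pow(140, 2))), -1))) = Add(Add(Add(59, 31626), Mul(2, 88, Pow(Add(363, 88), -1))), Mul(-1, Pow(Add(85, Mul(8, 19600)), -1))) = Add(Add(31685, Mul(2, 88, Pow(451, -1))), Mul(-1, Pow(Add(85, 156800), -1))) = Add(Add(31685, Mul(2, 88, Rational(1, 451))), Mul(-1, Pow(156885, -1))) = Add(Add(31685, Rational(16, 41)), Mul(-1, Rational(1, 156885))) = Add(Rational(1299101, 41), Rational(-1, 156885)) = Rational(203809460344, 6432285)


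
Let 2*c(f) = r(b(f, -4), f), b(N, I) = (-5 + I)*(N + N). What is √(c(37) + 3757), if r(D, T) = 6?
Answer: 4*√235 ≈ 61.319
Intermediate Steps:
b(N, I) = 2*N*(-5 + I) (b(N, I) = (-5 + I)*(2*N) = 2*N*(-5 + I))
c(f) = 3 (c(f) = (½)*6 = 3)
√(c(37) + 3757) = √(3 + 3757) = √3760 = 4*√235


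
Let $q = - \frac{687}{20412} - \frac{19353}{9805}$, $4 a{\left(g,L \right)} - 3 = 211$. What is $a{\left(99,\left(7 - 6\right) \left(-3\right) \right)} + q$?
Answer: $\frac{3435234113}{66713220} \approx 51.493$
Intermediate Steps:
$a{\left(g,L \right)} = \frac{107}{2}$ ($a{\left(g,L \right)} = \frac{3}{4} + \frac{1}{4} \cdot 211 = \frac{3}{4} + \frac{211}{4} = \frac{107}{2}$)
$q = - \frac{133923157}{66713220}$ ($q = \left(-687\right) \frac{1}{20412} - \frac{19353}{9805} = - \frac{229}{6804} - \frac{19353}{9805} = - \frac{133923157}{66713220} \approx -2.0074$)
$a{\left(99,\left(7 - 6\right) \left(-3\right) \right)} + q = \frac{107}{2} - \frac{133923157}{66713220} = \frac{3435234113}{66713220}$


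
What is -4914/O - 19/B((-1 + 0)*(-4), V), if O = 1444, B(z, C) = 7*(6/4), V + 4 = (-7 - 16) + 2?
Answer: -79033/15162 ≈ -5.2126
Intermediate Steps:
V = -25 (V = -4 + ((-7 - 16) + 2) = -4 + (-23 + 2) = -4 - 21 = -25)
B(z, C) = 21/2 (B(z, C) = 7*(6*(¼)) = 7*(3/2) = 21/2)
-4914/O - 19/B((-1 + 0)*(-4), V) = -4914/1444 - 19/21/2 = -4914*1/1444 - 19*2/21 = -2457/722 - 38/21 = -79033/15162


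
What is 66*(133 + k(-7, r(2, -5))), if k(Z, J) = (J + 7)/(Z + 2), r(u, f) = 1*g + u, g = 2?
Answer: 43164/5 ≈ 8632.8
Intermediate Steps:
r(u, f) = 2 + u (r(u, f) = 1*2 + u = 2 + u)
k(Z, J) = (7 + J)/(2 + Z)
66*(133 + k(-7, r(2, -5))) = 66*(133 + (7 + (2 + 2))/(2 - 7)) = 66*(133 + (7 + 4)/(-5)) = 66*(133 - ⅕*11) = 66*(133 - 11/5) = 66*(654/5) = 43164/5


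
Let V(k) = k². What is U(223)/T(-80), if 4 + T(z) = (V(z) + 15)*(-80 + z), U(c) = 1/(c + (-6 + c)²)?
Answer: -1/48561226048 ≈ -2.0593e-11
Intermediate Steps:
T(z) = -4 + (-80 + z)*(15 + z²) (T(z) = -4 + (z² + 15)*(-80 + z) = -4 + (15 + z²)*(-80 + z) = -4 + (-80 + z)*(15 + z²))
U(223)/T(-80) = 1/((223 + (-6 + 223)²)*(-1204 + (-80)³ - 80*(-80)² + 15*(-80))) = 1/((223 + 217²)*(-1204 - 512000 - 80*6400 - 1200)) = 1/((223 + 47089)*(-1204 - 512000 - 512000 - 1200)) = 1/(47312*(-1026404)) = (1/47312)*(-1/1026404) = -1/48561226048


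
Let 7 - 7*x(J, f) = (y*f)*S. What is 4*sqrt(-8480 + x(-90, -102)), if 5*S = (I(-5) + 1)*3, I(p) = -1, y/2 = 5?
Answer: 4*I*sqrt(8479) ≈ 368.33*I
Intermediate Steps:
y = 10 (y = 2*5 = 10)
S = 0 (S = ((-1 + 1)*3)/5 = (0*3)/5 = (1/5)*0 = 0)
x(J, f) = 1 (x(J, f) = 1 - 10*f*0/7 = 1 - 1/7*0 = 1 + 0 = 1)
4*sqrt(-8480 + x(-90, -102)) = 4*sqrt(-8480 + 1) = 4*sqrt(-8479) = 4*(I*sqrt(8479)) = 4*I*sqrt(8479)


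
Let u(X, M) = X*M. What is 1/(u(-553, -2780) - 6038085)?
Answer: -1/4500745 ≈ -2.2219e-7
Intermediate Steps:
u(X, M) = M*X
1/(u(-553, -2780) - 6038085) = 1/(-2780*(-553) - 6038085) = 1/(1537340 - 6038085) = 1/(-4500745) = -1/4500745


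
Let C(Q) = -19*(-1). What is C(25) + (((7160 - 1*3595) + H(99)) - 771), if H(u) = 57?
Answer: 2870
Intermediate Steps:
C(Q) = 19
C(25) + (((7160 - 1*3595) + H(99)) - 771) = 19 + (((7160 - 1*3595) + 57) - 771) = 19 + (((7160 - 3595) + 57) - 771) = 19 + ((3565 + 57) - 771) = 19 + (3622 - 771) = 19 + 2851 = 2870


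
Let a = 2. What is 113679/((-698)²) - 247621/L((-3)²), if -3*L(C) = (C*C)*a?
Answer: 60324040175/13154508 ≈ 4585.8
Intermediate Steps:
L(C) = -2*C²/3 (L(C) = -C*C*2/3 = -C²*2/3 = -2*C²/3)
113679/((-698)²) - 247621/L((-3)²) = 113679/((-698)²) - 247621/((-2*((-3)²)²/3)) = 113679/487204 - 247621/((-⅔*9²)) = 113679*(1/487204) - 247621/((-⅔*81)) = 113679/487204 - 247621/(-54) = 113679/487204 - 247621*(-1/54) = 113679/487204 + 247621/54 = 60324040175/13154508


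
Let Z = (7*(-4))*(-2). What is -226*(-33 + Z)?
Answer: -5198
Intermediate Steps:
Z = 56 (Z = -28*(-2) = 56)
-226*(-33 + Z) = -226*(-33 + 56) = -226*23 = -5198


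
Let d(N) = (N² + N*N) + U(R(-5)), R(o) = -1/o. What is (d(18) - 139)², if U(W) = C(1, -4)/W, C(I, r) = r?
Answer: 239121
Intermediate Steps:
U(W) = -4/W
d(N) = -20 + 2*N² (d(N) = (N² + N*N) - 4/((-1/(-5))) = (N² + N²) - 4/((-1*(-⅕))) = 2*N² - 4/⅕ = 2*N² - 4*5 = 2*N² - 20 = -20 + 2*N²)
(d(18) - 139)² = ((-20 + 2*18²) - 139)² = ((-20 + 2*324) - 139)² = ((-20 + 648) - 139)² = (628 - 139)² = 489² = 239121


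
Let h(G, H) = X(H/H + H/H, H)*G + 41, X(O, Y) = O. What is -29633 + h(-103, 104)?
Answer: -29798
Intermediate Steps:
h(G, H) = 41 + 2*G (h(G, H) = (H/H + H/H)*G + 41 = (1 + 1)*G + 41 = 2*G + 41 = 41 + 2*G)
-29633 + h(-103, 104) = -29633 + (41 + 2*(-103)) = -29633 + (41 - 206) = -29633 - 165 = -29798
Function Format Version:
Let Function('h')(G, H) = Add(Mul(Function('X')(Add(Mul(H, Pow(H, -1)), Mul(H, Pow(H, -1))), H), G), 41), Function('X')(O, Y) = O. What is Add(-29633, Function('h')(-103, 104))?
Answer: -29798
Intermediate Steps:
Function('h')(G, H) = Add(41, Mul(2, G)) (Function('h')(G, H) = Add(Mul(Add(Mul(H, Pow(H, -1)), Mul(H, Pow(H, -1))), G), 41) = Add(Mul(Add(1, 1), G), 41) = Add(Mul(2, G), 41) = Add(41, Mul(2, G)))
Add(-29633, Function('h')(-103, 104)) = Add(-29633, Add(41, Mul(2, -103))) = Add(-29633, Add(41, -206)) = Add(-29633, -165) = -29798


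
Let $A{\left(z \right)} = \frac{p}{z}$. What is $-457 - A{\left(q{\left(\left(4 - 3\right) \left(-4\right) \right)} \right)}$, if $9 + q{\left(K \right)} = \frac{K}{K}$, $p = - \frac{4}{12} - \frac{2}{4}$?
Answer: $- \frac{21941}{48} \approx -457.1$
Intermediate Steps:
$p = - \frac{5}{6}$ ($p = \left(-4\right) \frac{1}{12} - \frac{1}{2} = - \frac{1}{3} - \frac{1}{2} = - \frac{5}{6} \approx -0.83333$)
$q{\left(K \right)} = -8$ ($q{\left(K \right)} = -9 + \frac{K}{K} = -9 + 1 = -8$)
$A{\left(z \right)} = - \frac{5}{6 z}$
$-457 - A{\left(q{\left(\left(4 - 3\right) \left(-4\right) \right)} \right)} = -457 - - \frac{5}{6 \left(-8\right)} = -457 - \left(- \frac{5}{6}\right) \left(- \frac{1}{8}\right) = -457 - \frac{5}{48} = - \frac{21941}{48}$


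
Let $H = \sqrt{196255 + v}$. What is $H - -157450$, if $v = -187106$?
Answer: $157450 + \sqrt{9149} \approx 1.5755 \cdot 10^{5}$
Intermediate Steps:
$H = \sqrt{9149}$ ($H = \sqrt{196255 - 187106} = \sqrt{9149} \approx 95.65$)
$H - -157450 = \sqrt{9149} - -157450 = \sqrt{9149} + 157450 = 157450 + \sqrt{9149}$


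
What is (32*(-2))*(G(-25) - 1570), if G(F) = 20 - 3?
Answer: 99392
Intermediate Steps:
G(F) = 17
(32*(-2))*(G(-25) - 1570) = (32*(-2))*(17 - 1570) = -64*(-1553) = 99392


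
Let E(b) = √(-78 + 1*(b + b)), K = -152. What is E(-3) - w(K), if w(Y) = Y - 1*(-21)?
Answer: 131 + 2*I*√21 ≈ 131.0 + 9.1651*I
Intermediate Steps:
E(b) = √(-78 + 2*b) (E(b) = √(-78 + 1*(2*b)) = √(-78 + 2*b))
w(Y) = 21 + Y (w(Y) = Y + 21 = 21 + Y)
E(-3) - w(K) = √(-78 + 2*(-3)) - (21 - 152) = √(-78 - 6) - 1*(-131) = √(-84) + 131 = 2*I*√21 + 131 = 131 + 2*I*√21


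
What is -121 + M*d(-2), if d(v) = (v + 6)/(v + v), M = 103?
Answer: -224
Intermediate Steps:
d(v) = (6 + v)/(2*v) (d(v) = (6 + v)/((2*v)) = (6 + v)*(1/(2*v)) = (6 + v)/(2*v))
-121 + M*d(-2) = -121 + 103*((½)*(6 - 2)/(-2)) = -121 + 103*((½)*(-½)*4) = -121 + 103*(-1) = -121 - 103 = -224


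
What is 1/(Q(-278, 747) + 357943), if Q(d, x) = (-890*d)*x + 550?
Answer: 1/185181233 ≈ 5.4001e-9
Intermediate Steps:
Q(d, x) = 550 - 890*d*x (Q(d, x) = -890*d*x + 550 = 550 - 890*d*x)
1/(Q(-278, 747) + 357943) = 1/((550 - 890*(-278)*747) + 357943) = 1/((550 + 184822740) + 357943) = 1/(184823290 + 357943) = 1/185181233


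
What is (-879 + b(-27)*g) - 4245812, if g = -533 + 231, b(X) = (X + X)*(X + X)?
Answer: -5127323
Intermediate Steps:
b(X) = 4*X² (b(X) = (2*X)*(2*X) = 4*X²)
g = -302
(-879 + b(-27)*g) - 4245812 = (-879 + (4*(-27)²)*(-302)) - 4245812 = (-879 + (4*729)*(-302)) - 4245812 = (-879 + 2916*(-302)) - 4245812 = (-879 - 880632) - 4245812 = -881511 - 4245812 = -5127323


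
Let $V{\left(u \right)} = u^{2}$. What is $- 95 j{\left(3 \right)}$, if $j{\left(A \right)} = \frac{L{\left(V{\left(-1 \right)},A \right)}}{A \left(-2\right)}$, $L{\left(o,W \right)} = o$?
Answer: $\frac{95}{6} \approx 15.833$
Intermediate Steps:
$j{\left(A \right)} = - \frac{1}{2 A}$ ($j{\left(A \right)} = \frac{\left(-1\right)^{2}}{A \left(-2\right)} = 1 \frac{1}{\left(-2\right) A} = 1 \left(- \frac{1}{2 A}\right) = - \frac{1}{2 A}$)
$- 95 j{\left(3 \right)} = - 95 \left(- \frac{1}{2 \cdot 3}\right) = - 95 \left(\left(- \frac{1}{2}\right) \frac{1}{3}\right) = \left(-95\right) \left(- \frac{1}{6}\right) = \frac{95}{6}$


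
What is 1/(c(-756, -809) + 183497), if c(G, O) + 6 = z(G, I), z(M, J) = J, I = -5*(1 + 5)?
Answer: 1/183461 ≈ 5.4507e-6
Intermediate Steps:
I = -30 (I = -5*6 = -30)
c(G, O) = -36 (c(G, O) = -6 - 30 = -36)
1/(c(-756, -809) + 183497) = 1/(-36 + 183497) = 1/183461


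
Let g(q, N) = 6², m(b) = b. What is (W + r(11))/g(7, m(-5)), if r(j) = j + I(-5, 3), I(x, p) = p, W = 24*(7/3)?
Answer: 35/18 ≈ 1.9444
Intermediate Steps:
W = 56 (W = 24*(7*(⅓)) = 24*(7/3) = 56)
g(q, N) = 36
r(j) = 3 + j (r(j) = j + 3 = 3 + j)
(W + r(11))/g(7, m(-5)) = (56 + (3 + 11))/36 = (56 + 14)/36 = (1/36)*70 = 35/18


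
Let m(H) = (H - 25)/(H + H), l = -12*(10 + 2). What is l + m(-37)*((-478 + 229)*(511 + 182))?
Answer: -5354595/37 ≈ -1.4472e+5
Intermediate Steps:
l = -144 (l = -12*12 = -144)
m(H) = (-25 + H)/(2*H) (m(H) = (-25 + H)/((2*H)) = (-25 + H)*(1/(2*H)) = (-25 + H)/(2*H))
l + m(-37)*((-478 + 229)*(511 + 182)) = -144 + ((½)*(-25 - 37)/(-37))*((-478 + 229)*(511 + 182)) = -144 + ((½)*(-1/37)*(-62))*(-249*693) = -144 + (31/37)*(-172557) = -144 - 5349267/37 = -5354595/37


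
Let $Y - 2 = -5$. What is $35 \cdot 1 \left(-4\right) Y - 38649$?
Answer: $-38229$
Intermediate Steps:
$Y = -3$ ($Y = 2 - 5 = -3$)
$35 \cdot 1 \left(-4\right) Y - 38649 = 35 \cdot 1 \left(-4\right) \left(-3\right) - 38649 = 35 \left(-4\right) \left(-3\right) - 38649 = \left(-140\right) \left(-3\right) - 38649 = 420 - 38649 = -38229$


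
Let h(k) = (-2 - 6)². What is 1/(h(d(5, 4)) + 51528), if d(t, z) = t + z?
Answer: 1/51592 ≈ 1.9383e-5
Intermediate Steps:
h(k) = 64 (h(k) = (-8)² = 64)
1/(h(d(5, 4)) + 51528) = 1/(64 + 51528) = 1/51592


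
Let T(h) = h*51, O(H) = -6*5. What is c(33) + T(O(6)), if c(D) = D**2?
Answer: -441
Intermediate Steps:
O(H) = -30
T(h) = 51*h
c(33) + T(O(6)) = 33**2 + 51*(-30) = 1089 - 1530 = -441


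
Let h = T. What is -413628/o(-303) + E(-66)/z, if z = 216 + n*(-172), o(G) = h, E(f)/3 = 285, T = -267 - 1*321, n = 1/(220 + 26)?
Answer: 917961143/1297618 ≈ 707.42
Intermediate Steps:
n = 1/246 ≈ 0.0040650
T = -588 (T = -267 - 321 = -588)
E(f) = 855 (E(f) = 3*285 = 855)
h = -588
o(G) = -588
z = 26482/123 (z = 216 + (1/246)*(-172) = 216 - 86/123 = 26482/123 ≈ 215.30)
-413628/o(-303) + E(-66)/z = -413628/(-588) + 855/(26482/123) = -413628*(-1/588) + 855*(123/26482) = 34469/49 + 105165/26482 = 917961143/1297618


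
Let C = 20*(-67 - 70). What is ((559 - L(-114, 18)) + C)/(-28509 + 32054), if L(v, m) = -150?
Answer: -2031/3545 ≈ -0.57292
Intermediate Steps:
C = -2740 (C = 20*(-137) = -2740)
((559 - L(-114, 18)) + C)/(-28509 + 32054) = ((559 - 1*(-150)) - 2740)/(-28509 + 32054) = ((559 + 150) - 2740)/3545 = (709 - 2740)*(1/3545) = -2031*1/3545 = -2031/3545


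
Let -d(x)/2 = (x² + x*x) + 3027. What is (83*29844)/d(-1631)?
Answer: -1238526/5323349 ≈ -0.23266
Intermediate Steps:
d(x) = -6054 - 4*x² (d(x) = -2*((x² + x*x) + 3027) = -2*((x² + x²) + 3027) = -2*(2*x² + 3027) = -2*(3027 + 2*x²) = -6054 - 4*x²)
(83*29844)/d(-1631) = (83*29844)/(-6054 - 4*(-1631)²) = 2477052/(-6054 - 4*2660161) = 2477052/(-6054 - 10640644) = 2477052/(-10646698) = 2477052*(-1/10646698) = -1238526/5323349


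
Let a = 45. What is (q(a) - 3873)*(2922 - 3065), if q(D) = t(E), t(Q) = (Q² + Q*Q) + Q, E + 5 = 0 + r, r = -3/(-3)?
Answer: 549835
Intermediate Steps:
r = 1 (r = -3*(-⅓) = 1)
E = -4 (E = -5 + (0 + 1) = -5 + 1 = -4)
t(Q) = Q + 2*Q² (t(Q) = (Q² + Q²) + Q = 2*Q² + Q = Q + 2*Q²)
q(D) = 28 (q(D) = -4*(1 + 2*(-4)) = -4*(1 - 8) = -4*(-7) = 28)
(q(a) - 3873)*(2922 - 3065) = (28 - 3873)*(2922 - 3065) = -3845*(-143) = 549835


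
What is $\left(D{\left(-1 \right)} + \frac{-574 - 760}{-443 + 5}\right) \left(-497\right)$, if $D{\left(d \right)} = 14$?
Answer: $- \frac{1855301}{219} \approx -8471.7$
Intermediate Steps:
$\left(D{\left(-1 \right)} + \frac{-574 - 760}{-443 + 5}\right) \left(-497\right) = \left(14 + \frac{-574 - 760}{-443 + 5}\right) \left(-497\right) = \left(14 - \frac{1334}{-438}\right) \left(-497\right) = \left(14 - - \frac{667}{219}\right) \left(-497\right) = \left(14 + \frac{667}{219}\right) \left(-497\right) = \frac{3733}{219} \left(-497\right) = - \frac{1855301}{219}$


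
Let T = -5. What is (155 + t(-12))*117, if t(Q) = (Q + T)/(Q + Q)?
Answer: 145743/8 ≈ 18218.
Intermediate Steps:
t(Q) = (-5 + Q)/(2*Q) (t(Q) = (Q - 5)/(Q + Q) = (-5 + Q)/((2*Q)) = (-5 + Q)*(1/(2*Q)) = (-5 + Q)/(2*Q))
(155 + t(-12))*117 = (155 + (1/2)*(-5 - 12)/(-12))*117 = (155 + (1/2)*(-1/12)*(-17))*117 = (155 + 17/24)*117 = (3737/24)*117 = 145743/8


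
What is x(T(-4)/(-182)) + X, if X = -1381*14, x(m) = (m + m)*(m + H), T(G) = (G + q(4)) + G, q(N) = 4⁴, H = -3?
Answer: -160006398/8281 ≈ -19322.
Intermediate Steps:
q(N) = 256
T(G) = 256 + 2*G (T(G) = (G + 256) + G = (256 + G) + G = 256 + 2*G)
x(m) = 2*m*(-3 + m) (x(m) = (m + m)*(m - 3) = (2*m)*(-3 + m) = 2*m*(-3 + m))
X = -19334
x(T(-4)/(-182)) + X = 2*((256 + 2*(-4))/(-182))*(-3 + (256 + 2*(-4))/(-182)) - 19334 = 2*((256 - 8)*(-1/182))*(-3 + (256 - 8)*(-1/182)) - 19334 = 2*(248*(-1/182))*(-3 + 248*(-1/182)) - 19334 = 2*(-124/91)*(-3 - 124/91) - 19334 = 2*(-124/91)*(-397/91) - 19334 = 98456/8281 - 19334 = -160006398/8281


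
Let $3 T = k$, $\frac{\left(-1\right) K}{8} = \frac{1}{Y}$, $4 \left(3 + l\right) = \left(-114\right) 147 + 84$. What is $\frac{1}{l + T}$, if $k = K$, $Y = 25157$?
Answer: $- \frac{150942}{629654569} \approx -0.00023972$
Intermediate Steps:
$l = - \frac{8343}{2}$ ($l = -3 + \frac{\left(-114\right) 147 + 84}{4} = -3 + \frac{-16758 + 84}{4} = -3 + \frac{1}{4} \left(-16674\right) = -3 - \frac{8337}{2} = - \frac{8343}{2} \approx -4171.5$)
$K = - \frac{8}{25157} \approx -0.000318$
$k = - \frac{8}{25157} \approx -0.000318$
$T = - \frac{8}{75471}$ ($T = \frac{1}{3} \left(- \frac{8}{25157}\right) = - \frac{8}{75471} \approx -0.000106$)
$\frac{1}{l + T} = \frac{1}{- \frac{8343}{2} - \frac{8}{75471}} = \frac{1}{- \frac{629654569}{150942}} = - \frac{150942}{629654569}$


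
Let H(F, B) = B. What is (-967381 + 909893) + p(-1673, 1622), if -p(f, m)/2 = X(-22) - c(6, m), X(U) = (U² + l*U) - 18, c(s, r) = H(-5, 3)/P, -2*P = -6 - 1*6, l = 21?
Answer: -57495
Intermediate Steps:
P = 6 (P = -(-6 - 1*6)/2 = -(-6 - 6)/2 = -½*(-12) = 6)
c(s, r) = ½ (c(s, r) = 3/6 = 3*(⅙) = ½)
X(U) = -18 + U² + 21*U (X(U) = (U² + 21*U) - 18 = -18 + U² + 21*U)
p(f, m) = -7 (p(f, m) = -2*((-18 + (-22)² + 21*(-22)) - 1*½) = -2*((-18 + 484 - 462) - ½) = -2*(4 - ½) = -2*7/2 = -7)
(-967381 + 909893) + p(-1673, 1622) = (-967381 + 909893) - 7 = -57488 - 7 = -57495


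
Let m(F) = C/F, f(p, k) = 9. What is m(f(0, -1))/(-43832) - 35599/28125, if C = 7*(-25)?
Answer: -173314277/136975000 ≈ -1.2653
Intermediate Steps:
C = -175
m(F) = -175/F
m(f(0, -1))/(-43832) - 35599/28125 = -175/9/(-43832) - 35599/28125 = -175*⅑*(-1/43832) - 35599*1/28125 = -175/9*(-1/43832) - 35599/28125 = 175/394488 - 35599/28125 = -173314277/136975000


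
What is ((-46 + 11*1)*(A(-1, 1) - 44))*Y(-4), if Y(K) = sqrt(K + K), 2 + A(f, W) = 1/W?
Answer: 3150*I*sqrt(2) ≈ 4454.8*I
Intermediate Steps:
A(f, W) = -2 + 1/W
Y(K) = sqrt(2)*sqrt(K) (Y(K) = sqrt(2*K) = sqrt(2)*sqrt(K))
((-46 + 11*1)*(A(-1, 1) - 44))*Y(-4) = ((-46 + 11*1)*((-2 + 1/1) - 44))*(sqrt(2)*sqrt(-4)) = ((-46 + 11)*((-2 + 1) - 44))*(sqrt(2)*(2*I)) = (-35*(-1 - 44))*(2*I*sqrt(2)) = (-35*(-45))*(2*I*sqrt(2)) = 1575*(2*I*sqrt(2)) = 3150*I*sqrt(2)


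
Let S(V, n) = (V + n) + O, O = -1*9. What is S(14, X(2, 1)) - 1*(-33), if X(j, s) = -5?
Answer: 33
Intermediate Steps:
O = -9
S(V, n) = -9 + V + n (S(V, n) = (V + n) - 9 = -9 + V + n)
S(14, X(2, 1)) - 1*(-33) = (-9 + 14 - 5) - 1*(-33) = 0 + 33 = 33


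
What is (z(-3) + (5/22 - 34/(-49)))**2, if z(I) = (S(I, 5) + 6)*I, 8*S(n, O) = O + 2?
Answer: 7218711369/18593344 ≈ 388.24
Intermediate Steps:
S(n, O) = 1/4 + O/8 (S(n, O) = (O + 2)/8 = (2 + O)/8 = 1/4 + O/8)
z(I) = 55*I/8 (z(I) = ((1/4 + (1/8)*5) + 6)*I = ((1/4 + 5/8) + 6)*I = (7/8 + 6)*I = 55*I/8)
(z(-3) + (5/22 - 34/(-49)))**2 = ((55/8)*(-3) + (5/22 - 34/(-49)))**2 = (-165/8 + (5*(1/22) - 34*(-1/49)))**2 = (-165/8 + (5/22 + 34/49))**2 = (-165/8 + 993/1078)**2 = (-84963/4312)**2 = 7218711369/18593344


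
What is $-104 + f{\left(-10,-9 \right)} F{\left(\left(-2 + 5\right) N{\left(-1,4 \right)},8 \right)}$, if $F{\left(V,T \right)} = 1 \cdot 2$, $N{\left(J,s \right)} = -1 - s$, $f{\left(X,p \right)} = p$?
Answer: $-122$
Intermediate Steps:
$F{\left(V,T \right)} = 2$
$-104 + f{\left(-10,-9 \right)} F{\left(\left(-2 + 5\right) N{\left(-1,4 \right)},8 \right)} = -104 - 18 = -122$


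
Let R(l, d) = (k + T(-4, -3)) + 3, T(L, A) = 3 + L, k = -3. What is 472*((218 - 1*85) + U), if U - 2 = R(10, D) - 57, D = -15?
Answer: 36344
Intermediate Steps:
R(l, d) = -1 (R(l, d) = (-3 + (3 - 4)) + 3 = (-3 - 1) + 3 = -4 + 3 = -1)
U = -56 (U = 2 + (-1 - 57) = 2 - 58 = -56)
472*((218 - 1*85) + U) = 472*((218 - 1*85) - 56) = 472*((218 - 85) - 56) = 472*(133 - 56) = 472*77 = 36344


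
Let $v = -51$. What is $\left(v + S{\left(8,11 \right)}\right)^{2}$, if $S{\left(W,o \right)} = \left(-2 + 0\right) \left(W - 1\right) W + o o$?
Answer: $1764$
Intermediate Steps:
$S{\left(W,o \right)} = o^{2} + W \left(2 - 2 W\right)$ ($S{\left(W,o \right)} = - 2 \left(-1 + W\right) W + o^{2} = \left(2 - 2 W\right) W + o^{2} = W \left(2 - 2 W\right) + o^{2} = o^{2} + W \left(2 - 2 W\right)$)
$\left(v + S{\left(8,11 \right)}\right)^{2} = \left(-51 + \left(11^{2} - 2 \cdot 8^{2} + 2 \cdot 8\right)\right)^{2} = \left(-51 + \left(121 - 128 + 16\right)\right)^{2} = \left(-51 + 9\right)^{2} = \left(-42\right)^{2} = 1764$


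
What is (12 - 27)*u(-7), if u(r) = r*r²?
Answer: 5145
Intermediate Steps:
u(r) = r³
(12 - 27)*u(-7) = (12 - 27)*(-7)³ = -15*(-343) = 5145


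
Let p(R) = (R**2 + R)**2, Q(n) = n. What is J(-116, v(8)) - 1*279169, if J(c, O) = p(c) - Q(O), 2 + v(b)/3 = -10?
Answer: 177676467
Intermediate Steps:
v(b) = -36 (v(b) = -6 + 3*(-10) = -6 - 30 = -36)
p(R) = (R + R**2)**2
J(c, O) = -O + c**2*(1 + c)**2 (J(c, O) = c**2*(1 + c)**2 - O = -O + c**2*(1 + c)**2)
J(-116, v(8)) - 1*279169 = (-1*(-36) + (-116)**2*(1 - 116)**2) - 1*279169 = (36 + 13456*(-115)**2) - 279169 = (36 + 13456*13225) - 279169 = (36 + 177955600) - 279169 = 177955636 - 279169 = 177676467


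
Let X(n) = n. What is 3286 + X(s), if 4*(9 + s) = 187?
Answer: 13295/4 ≈ 3323.8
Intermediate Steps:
s = 151/4 (s = -9 + (¼)*187 = -9 + 187/4 = 151/4 ≈ 37.750)
3286 + X(s) = 3286 + 151/4 = 13295/4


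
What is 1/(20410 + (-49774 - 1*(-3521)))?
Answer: -1/25843 ≈ -3.8695e-5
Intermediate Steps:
1/(20410 + (-49774 - 1*(-3521))) = 1/(20410 + (-49774 + 3521)) = 1/(20410 - 46253) = 1/(-25843) = -1/25843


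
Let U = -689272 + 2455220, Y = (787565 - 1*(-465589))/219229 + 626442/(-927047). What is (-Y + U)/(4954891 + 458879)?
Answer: 179451226787271652/550135361274963255 ≈ 0.32619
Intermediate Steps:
Y = 1024398403020/203235586763 (Y = (787565 + 465589)*(1/219229) + 626442*(-1/927047) = 1253154*(1/219229) - 626442/927047 = 1253154/219229 - 626442/927047 = 1024398403020/203235586763 ≈ 5.0405)
U = 1765948
(-Y + U)/(4954891 + 458879) = (-1*1024398403020/203235586763 + 1765948)/(4954891 + 458879) = (-1024398403020/203235586763 + 1765948)/5413770 = (358902453574543304/203235586763)*(1/5413770) = 179451226787271652/550135361274963255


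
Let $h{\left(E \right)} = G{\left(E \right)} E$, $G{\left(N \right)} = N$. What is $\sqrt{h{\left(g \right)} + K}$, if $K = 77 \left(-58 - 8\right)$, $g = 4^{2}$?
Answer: $i \sqrt{4826} \approx 69.469 i$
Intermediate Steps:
$g = 16$
$h{\left(E \right)} = E^{2}$ ($h{\left(E \right)} = E E = E^{2}$)
$K = -5082$ ($K = 77 \left(-66\right) = -5082$)
$\sqrt{h{\left(g \right)} + K} = \sqrt{16^{2} - 5082} = \sqrt{256 - 5082} = \sqrt{-4826} = i \sqrt{4826}$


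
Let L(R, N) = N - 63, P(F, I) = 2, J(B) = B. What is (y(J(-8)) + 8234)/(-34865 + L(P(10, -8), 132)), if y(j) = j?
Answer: -4113/17398 ≈ -0.23641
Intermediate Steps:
L(R, N) = -63 + N
(y(J(-8)) + 8234)/(-34865 + L(P(10, -8), 132)) = (-8 + 8234)/(-34865 + (-63 + 132)) = 8226/(-34865 + 69) = 8226/(-34796) = 8226*(-1/34796) = -4113/17398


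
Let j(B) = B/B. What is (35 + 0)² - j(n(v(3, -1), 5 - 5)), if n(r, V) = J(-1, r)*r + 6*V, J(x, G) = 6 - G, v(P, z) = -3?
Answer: 1224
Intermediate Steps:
n(r, V) = 6*V + r*(6 - r) (n(r, V) = (6 - r)*r + 6*V = r*(6 - r) + 6*V = 6*V + r*(6 - r))
j(B) = 1
(35 + 0)² - j(n(v(3, -1), 5 - 5)) = (35 + 0)² - 1*1 = 35² - 1 = 1225 - 1 = 1224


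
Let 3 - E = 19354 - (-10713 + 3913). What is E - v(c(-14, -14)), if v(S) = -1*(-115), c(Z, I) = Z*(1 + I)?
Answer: -26266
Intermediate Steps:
v(S) = 115
E = -26151 (E = 3 - (19354 - (-10713 + 3913)) = 3 - (19354 - 1*(-6800)) = 3 - (19354 + 6800) = 3 - 1*26154 = 3 - 26154 = -26151)
E - v(c(-14, -14)) = -26151 - 1*115 = -26151 - 115 = -26266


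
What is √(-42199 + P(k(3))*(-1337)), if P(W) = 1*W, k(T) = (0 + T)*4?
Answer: I*√58243 ≈ 241.34*I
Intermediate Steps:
k(T) = 4*T (k(T) = T*4 = 4*T)
P(W) = W
√(-42199 + P(k(3))*(-1337)) = √(-42199 + (4*3)*(-1337)) = √(-42199 + 12*(-1337)) = √(-42199 - 16044) = √(-58243) = I*√58243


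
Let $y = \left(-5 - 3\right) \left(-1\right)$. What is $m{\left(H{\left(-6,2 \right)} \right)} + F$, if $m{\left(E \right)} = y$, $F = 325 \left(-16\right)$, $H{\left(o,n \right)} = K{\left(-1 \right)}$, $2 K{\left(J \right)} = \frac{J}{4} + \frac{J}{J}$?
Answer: $-5192$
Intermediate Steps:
$K{\left(J \right)} = \frac{1}{2} + \frac{J}{8}$ ($K{\left(J \right)} = \frac{\frac{J}{4} + \frac{J}{J}}{2} = \frac{J \frac{1}{4} + 1}{2} = \frac{\frac{J}{4} + 1}{2} = \frac{1 + \frac{J}{4}}{2} = \frac{1}{2} + \frac{J}{8}$)
$H{\left(o,n \right)} = \frac{3}{8}$ ($H{\left(o,n \right)} = \frac{1}{2} + \frac{1}{8} \left(-1\right) = \frac{1}{2} - \frac{1}{8} = \frac{3}{8}$)
$F = -5200$
$y = 8$ ($y = \left(-8\right) \left(-1\right) = 8$)
$m{\left(E \right)} = 8$
$m{\left(H{\left(-6,2 \right)} \right)} + F = 8 - 5200 = -5192$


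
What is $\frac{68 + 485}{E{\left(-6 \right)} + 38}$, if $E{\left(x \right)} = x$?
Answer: $\frac{553}{32} \approx 17.281$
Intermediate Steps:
$\frac{68 + 485}{E{\left(-6 \right)} + 38} = \frac{68 + 485}{-6 + 38} = \frac{553}{32}$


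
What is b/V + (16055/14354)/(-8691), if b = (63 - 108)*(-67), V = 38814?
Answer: 31291661870/403505860983 ≈ 0.077549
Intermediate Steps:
b = 3015 (b = -45*(-67) = 3015)
b/V + (16055/14354)/(-8691) = 3015/38814 + (16055/14354)/(-8691) = 3015*(1/38814) + (16055*(1/14354))*(-1/8691) = 1005/12938 + (16055/14354)*(-1/8691) = 1005/12938 - 16055/124750614 = 31291661870/403505860983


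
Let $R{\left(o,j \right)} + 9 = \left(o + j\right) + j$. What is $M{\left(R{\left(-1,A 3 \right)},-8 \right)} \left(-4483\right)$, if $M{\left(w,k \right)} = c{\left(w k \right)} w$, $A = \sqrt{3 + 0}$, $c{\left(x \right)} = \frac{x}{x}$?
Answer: $44830 - 26898 \sqrt{3} \approx -1758.7$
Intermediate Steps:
$c{\left(x \right)} = 1$
$A = \sqrt{3} \approx 1.732$
$R{\left(o,j \right)} = -9 + o + 2 j$ ($R{\left(o,j \right)} = -9 + \left(\left(o + j\right) + j\right) = -9 + \left(\left(j + o\right) + j\right) = -9 + \left(o + 2 j\right) = -9 + o + 2 j$)
$M{\left(w,k \right)} = w$ ($M{\left(w,k \right)} = 1 w = w$)
$M{\left(R{\left(-1,A 3 \right)},-8 \right)} \left(-4483\right) = \left(-9 - 1 + 2 \sqrt{3} \cdot 3\right) \left(-4483\right) = \left(-9 - 1 + 2 \cdot 3 \sqrt{3}\right) \left(-4483\right) = \left(-9 - 1 + 6 \sqrt{3}\right) \left(-4483\right) = \left(-10 + 6 \sqrt{3}\right) \left(-4483\right) = 44830 - 26898 \sqrt{3}$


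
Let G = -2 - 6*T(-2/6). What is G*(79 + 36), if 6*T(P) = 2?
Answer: -460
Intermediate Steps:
T(P) = ⅓ (T(P) = (⅙)*2 = ⅓)
G = -4 (G = -2 - 6*⅓ = -2 - 2 = -4)
G*(79 + 36) = -4*(79 + 36) = -4*115 = -460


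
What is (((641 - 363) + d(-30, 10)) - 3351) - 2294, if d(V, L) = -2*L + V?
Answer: -5417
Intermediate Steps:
d(V, L) = V - 2*L
(((641 - 363) + d(-30, 10)) - 3351) - 2294 = (((641 - 363) + (-30 - 2*10)) - 3351) - 2294 = ((278 + (-30 - 20)) - 3351) - 2294 = ((278 - 50) - 3351) - 2294 = (228 - 3351) - 2294 = -3123 - 2294 = -5417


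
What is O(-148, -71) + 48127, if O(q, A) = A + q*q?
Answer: 69960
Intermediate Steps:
O(q, A) = A + q²
O(-148, -71) + 48127 = (-71 + (-148)²) + 48127 = (-71 + 21904) + 48127 = 21833 + 48127 = 69960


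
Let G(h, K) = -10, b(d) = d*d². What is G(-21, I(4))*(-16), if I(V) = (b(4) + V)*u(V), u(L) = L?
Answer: 160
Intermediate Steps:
b(d) = d³
I(V) = V*(64 + V) (I(V) = (4³ + V)*V = (64 + V)*V = V*(64 + V))
G(-21, I(4))*(-16) = -10*(-16) = 160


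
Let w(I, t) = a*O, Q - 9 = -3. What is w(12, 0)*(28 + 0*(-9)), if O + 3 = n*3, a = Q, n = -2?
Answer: -1512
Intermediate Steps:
Q = 6 (Q = 9 - 3 = 6)
a = 6
O = -9 (O = -3 - 2*3 = -3 - 6 = -9)
w(I, t) = -54 (w(I, t) = 6*(-9) = -54)
w(12, 0)*(28 + 0*(-9)) = -54*(28 + 0*(-9)) = -54*(28 + 0) = -54*28 = -1512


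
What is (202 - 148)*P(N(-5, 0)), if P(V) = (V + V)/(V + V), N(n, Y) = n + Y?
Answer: 54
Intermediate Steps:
N(n, Y) = Y + n
P(V) = 1 (P(V) = (2*V)/((2*V)) = (2*V)*(1/(2*V)) = 1)
(202 - 148)*P(N(-5, 0)) = (202 - 148)*1 = 54*1 = 54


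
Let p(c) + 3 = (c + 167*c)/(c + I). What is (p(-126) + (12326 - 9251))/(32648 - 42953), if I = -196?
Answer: -24056/79005 ≈ -0.30449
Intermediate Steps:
p(c) = -3 + 168*c/(-196 + c) (p(c) = -3 + (c + 167*c)/(c - 196) = -3 + (168*c)/(-196 + c) = -3 + 168*c/(-196 + c))
(p(-126) + (12326 - 9251))/(32648 - 42953) = (3*(196 + 55*(-126))/(-196 - 126) + (12326 - 9251))/(32648 - 42953) = (3*(196 - 6930)/(-322) + 3075)/(-10305) = (3*(-1/322)*(-6734) + 3075)*(-1/10305) = (1443/23 + 3075)*(-1/10305) = (72168/23)*(-1/10305) = -24056/79005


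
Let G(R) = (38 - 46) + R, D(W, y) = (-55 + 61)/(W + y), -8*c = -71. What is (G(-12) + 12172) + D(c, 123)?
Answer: 12820408/1055 ≈ 12152.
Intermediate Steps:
c = 71/8 (c = -1/8*(-71) = 71/8 ≈ 8.8750)
D(W, y) = 6/(W + y)
G(R) = -8 + R
(G(-12) + 12172) + D(c, 123) = ((-8 - 12) + 12172) + 6/(71/8 + 123) = (-20 + 12172) + 6/(1055/8) = 12152 + 6*(8/1055) = 12152 + 48/1055 = 12820408/1055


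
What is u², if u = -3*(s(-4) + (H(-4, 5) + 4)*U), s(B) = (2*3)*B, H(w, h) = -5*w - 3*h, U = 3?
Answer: 81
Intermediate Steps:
s(B) = 6*B
u = -9 (u = -3*(6*(-4) + ((-5*(-4) - 3*5) + 4)*3) = -3*(-24 + ((20 - 15) + 4)*3) = -3*(-24 + (5 + 4)*3) = -3*(-24 + 9*3) = -3*(-24 + 27) = -3*3 = -9)
u² = (-9)² = 81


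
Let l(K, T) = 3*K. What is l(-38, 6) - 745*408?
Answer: -304074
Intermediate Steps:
l(-38, 6) - 745*408 = 3*(-38) - 745*408 = -114 - 303960 = -304074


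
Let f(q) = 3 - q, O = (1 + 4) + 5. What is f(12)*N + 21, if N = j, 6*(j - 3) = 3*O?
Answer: -51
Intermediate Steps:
O = 10 (O = 5 + 5 = 10)
j = 8 (j = 3 + (3*10)/6 = 3 + (⅙)*30 = 3 + 5 = 8)
N = 8
f(12)*N + 21 = (3 - 1*12)*8 + 21 = (3 - 12)*8 + 21 = -9*8 + 21 = -72 + 21 = -51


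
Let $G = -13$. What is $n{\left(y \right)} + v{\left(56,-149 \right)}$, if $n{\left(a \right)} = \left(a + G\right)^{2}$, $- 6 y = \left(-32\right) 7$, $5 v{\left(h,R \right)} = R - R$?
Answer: $\frac{5329}{9} \approx 592.11$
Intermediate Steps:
$v{\left(h,R \right)} = 0$ ($v{\left(h,R \right)} = \frac{R - R}{5} = \frac{1}{5} \cdot 0 = 0$)
$y = \frac{112}{3}$ ($y = - \frac{\left(-32\right) 7}{6} = \left(- \frac{1}{6}\right) \left(-224\right) = \frac{112}{3} \approx 37.333$)
$n{\left(a \right)} = \left(-13 + a\right)^{2}$ ($n{\left(a \right)} = \left(a - 13\right)^{2} = \left(-13 + a\right)^{2}$)
$n{\left(y \right)} + v{\left(56,-149 \right)} = \left(-13 + \frac{112}{3}\right)^{2} + 0 = \left(\frac{73}{3}\right)^{2} + 0 = \frac{5329}{9} + 0 = \frac{5329}{9}$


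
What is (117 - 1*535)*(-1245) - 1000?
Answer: 519410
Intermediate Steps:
(117 - 1*535)*(-1245) - 1000 = (117 - 535)*(-1245) - 1000 = -418*(-1245) - 1000 = 520410 - 1000 = 519410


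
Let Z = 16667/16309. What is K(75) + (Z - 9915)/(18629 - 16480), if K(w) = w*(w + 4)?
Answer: 207497955857/35048041 ≈ 5920.4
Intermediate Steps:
K(w) = w*(4 + w)
Z = 16667/16309 (Z = 16667*(1/16309) = 16667/16309 ≈ 1.0220)
K(75) + (Z - 9915)/(18629 - 16480) = 75*(4 + 75) + (16667/16309 - 9915)/(18629 - 16480) = 75*79 - 161687068/16309/2149 = 5925 - 161687068/16309*1/2149 = 5925 - 161687068/35048041 = 207497955857/35048041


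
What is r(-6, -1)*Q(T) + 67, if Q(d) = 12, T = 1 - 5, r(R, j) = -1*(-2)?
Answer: 91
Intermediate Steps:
r(R, j) = 2
T = -4
r(-6, -1)*Q(T) + 67 = 2*12 + 67 = 24 + 67 = 91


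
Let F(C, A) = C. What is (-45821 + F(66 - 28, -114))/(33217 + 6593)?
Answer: -15261/13270 ≈ -1.1500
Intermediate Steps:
(-45821 + F(66 - 28, -114))/(33217 + 6593) = (-45821 + (66 - 28))/(33217 + 6593) = (-45821 + 38)/39810 = -45783*1/39810 = -15261/13270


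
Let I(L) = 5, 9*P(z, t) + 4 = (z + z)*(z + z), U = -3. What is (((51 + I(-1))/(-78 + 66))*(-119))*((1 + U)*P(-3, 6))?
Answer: -106624/27 ≈ -3949.0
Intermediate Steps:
P(z, t) = -4/9 + 4*z**2/9 (P(z, t) = -4/9 + ((z + z)*(z + z))/9 = -4/9 + ((2*z)*(2*z))/9 = -4/9 + (4*z**2)/9 = -4/9 + 4*z**2/9)
(((51 + I(-1))/(-78 + 66))*(-119))*((1 + U)*P(-3, 6)) = (((51 + 5)/(-78 + 66))*(-119))*((1 - 3)*(-4/9 + (4/9)*(-3)**2)) = ((56/(-12))*(-119))*(-2*(-4/9 + (4/9)*9)) = ((56*(-1/12))*(-119))*(-2*(-4/9 + 4)) = (-14/3*(-119))*(-2*32/9) = (1666/3)*(-64/9) = -106624/27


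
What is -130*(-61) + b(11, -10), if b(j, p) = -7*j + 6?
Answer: 7859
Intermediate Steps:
b(j, p) = 6 - 7*j
-130*(-61) + b(11, -10) = -130*(-61) + (6 - 7*11) = 7930 + (6 - 77) = 7930 - 71 = 7859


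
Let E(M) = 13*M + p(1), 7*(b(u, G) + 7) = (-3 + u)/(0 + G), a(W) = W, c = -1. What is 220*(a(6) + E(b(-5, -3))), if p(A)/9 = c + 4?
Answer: -245080/21 ≈ -11670.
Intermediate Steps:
p(A) = 27 (p(A) = 9*(-1 + 4) = 9*3 = 27)
b(u, G) = -7 + (-3 + u)/(7*G) (b(u, G) = -7 + ((-3 + u)/(0 + G))/7 = -7 + ((-3 + u)/G)/7 = -7 + (-3 + u)/(7*G))
E(M) = 27 + 13*M (E(M) = 13*M + 27 = 27 + 13*M)
220*(a(6) + E(b(-5, -3))) = 220*(6 + (27 + 13*((⅐)*(-3 - 5 - 49*(-3))/(-3)))) = 220*(6 + (27 + 13*((⅐)*(-⅓)*(-3 - 5 + 147)))) = 220*(6 + (27 + 13*((⅐)*(-⅓)*139))) = 220*(6 + (27 + 13*(-139/21))) = 220*(6 + (27 - 1807/21)) = 220*(6 - 1240/21) = 220*(-1114/21) = -245080/21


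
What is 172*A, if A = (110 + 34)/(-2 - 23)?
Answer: -24768/25 ≈ -990.72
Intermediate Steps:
A = -144/25 (A = 144/(-25) = 144*(-1/25) = -144/25 ≈ -5.7600)
172*A = 172*(-144/25) = -24768/25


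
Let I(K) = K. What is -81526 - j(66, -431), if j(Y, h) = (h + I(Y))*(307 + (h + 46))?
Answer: -109996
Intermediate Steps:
j(Y, h) = (353 + h)*(Y + h) (j(Y, h) = (h + Y)*(307 + (h + 46)) = (Y + h)*(307 + (46 + h)) = (Y + h)*(353 + h) = (353 + h)*(Y + h))
-81526 - j(66, -431) = -81526 - ((-431)² + 353*66 + 353*(-431) + 66*(-431)) = -81526 - (185761 + 23298 - 152143 - 28446) = -81526 - 1*28470 = -81526 - 28470 = -109996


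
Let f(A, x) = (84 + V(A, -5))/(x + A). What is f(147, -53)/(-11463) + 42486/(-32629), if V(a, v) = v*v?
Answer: -45783156253/35158465338 ≈ -1.3022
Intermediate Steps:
V(a, v) = v²
f(A, x) = 109/(A + x) (f(A, x) = (84 + (-5)²)/(x + A) = (84 + 25)/(A + x) = 109/(A + x))
f(147, -53)/(-11463) + 42486/(-32629) = (109/(147 - 53))/(-11463) + 42486/(-32629) = (109/94)*(-1/11463) + 42486*(-1/32629) = (109*(1/94))*(-1/11463) - 42486/32629 = (109/94)*(-1/11463) - 42486/32629 = -109/1077522 - 42486/32629 = -45783156253/35158465338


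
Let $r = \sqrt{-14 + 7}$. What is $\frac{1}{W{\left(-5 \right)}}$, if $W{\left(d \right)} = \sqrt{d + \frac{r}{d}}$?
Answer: $\frac{\sqrt{5}}{\sqrt{-25 - i \sqrt{7}}} \approx 0.0235 + 0.44535 i$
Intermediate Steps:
$r = i \sqrt{7}$ ($r = \sqrt{-7} = i \sqrt{7} \approx 2.6458 i$)
$W{\left(d \right)} = \sqrt{d + \frac{i \sqrt{7}}{d}}$
$\frac{1}{W{\left(-5 \right)}} = \frac{1}{\sqrt{-5 + \frac{i \sqrt{7}}{-5}}} = \frac{1}{\sqrt{-5 + i \sqrt{7} \left(- \frac{1}{5}\right)}} = \frac{1}{\sqrt{-5 - \frac{i \sqrt{7}}{5}}}$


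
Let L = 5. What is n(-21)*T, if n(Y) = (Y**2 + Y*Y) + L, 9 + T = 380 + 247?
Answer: 548166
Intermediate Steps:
T = 618 (T = -9 + (380 + 247) = -9 + 627 = 618)
n(Y) = 5 + 2*Y**2 (n(Y) = (Y**2 + Y*Y) + 5 = (Y**2 + Y**2) + 5 = 2*Y**2 + 5 = 5 + 2*Y**2)
n(-21)*T = (5 + 2*(-21)**2)*618 = (5 + 2*441)*618 = (5 + 882)*618 = 887*618 = 548166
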